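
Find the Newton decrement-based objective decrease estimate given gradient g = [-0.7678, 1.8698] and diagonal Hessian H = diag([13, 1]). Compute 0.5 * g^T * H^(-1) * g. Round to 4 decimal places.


Step 1: H is diagonal, so H^(-1) * g = [-0.0591, 1.8698].
Step 2: g^T H^(-1) g = sum_i g_i^2 / H_ii
  = (-0.7678)^2/13 + (1.8698)^2/1
  = 0.0453 + 3.4962 = 3.5415
Step 3: Objective decrease = 0.5 * g^T H^(-1) g = 1.7707


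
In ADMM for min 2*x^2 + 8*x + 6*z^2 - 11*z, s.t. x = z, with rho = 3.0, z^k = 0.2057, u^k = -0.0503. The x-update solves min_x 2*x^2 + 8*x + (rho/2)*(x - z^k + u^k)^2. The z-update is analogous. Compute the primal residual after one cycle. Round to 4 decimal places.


ADMM iteration with rho = 3.0, z^k = 0.2057, u^k = -0.0503
Step 1: x-update.
Minimize 2*x^2 + 8*x + (3.0/2)*(x - 0.2057 - 0.0503)^2
FOC: (2*2 + 3.0)*x = -8 + 3.0*(0.2057 + 0.0503)
x^{k+1} = -1.0331
Step 2: z-update.
Minimize 6*z^2 - 11*z + (3.0/2)*(-1.0331 - z - 0.0503)^2
FOC: (2*6 + 3.0)*z = 11 + 3.0*(-1.0331 - 0.0503)
z^{k+1} = 0.5166
Step 3: u-update.
u^{k+1} = -0.0503 - 1.0331 - 0.5166 = -1.6001
Step 4: Primal residual = |-1.0331 - 0.5166| = 1.5498


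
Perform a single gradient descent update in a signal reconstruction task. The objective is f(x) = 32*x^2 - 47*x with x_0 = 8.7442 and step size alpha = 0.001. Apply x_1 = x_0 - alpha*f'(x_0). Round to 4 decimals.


We compute the gradient at x_0 and apply the update.
f'(x) = 64*x - 47
f'(8.7442) = 64*8.7442 - 47 = 512.6288
x_1 = 8.7442 - 0.001*512.6288 = 8.2316


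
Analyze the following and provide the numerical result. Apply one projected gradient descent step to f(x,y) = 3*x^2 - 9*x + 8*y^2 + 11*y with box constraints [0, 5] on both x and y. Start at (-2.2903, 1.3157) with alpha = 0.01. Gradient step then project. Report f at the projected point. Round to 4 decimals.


Step 1: Compute gradient at (-2.2903, 1.3157).
grad_x = 2*3*-2.2903 - 9 = -22.7418
grad_y = 2*8*1.3157 + 11 = 32.0512
Step 2: Gradient step.
x_raw = -2.2903 - 0.01*-22.7418 = -2.0629
y_raw = 1.3157 - 0.01*32.0512 = 0.9952
Step 3: Project onto [0, 5].
x_proj = clip(-2.0629) = 0.0
y_proj = clip(0.9952) = 0.9952
Step 4: Evaluate f.
f(0.0, 0.9952) = 18.8703


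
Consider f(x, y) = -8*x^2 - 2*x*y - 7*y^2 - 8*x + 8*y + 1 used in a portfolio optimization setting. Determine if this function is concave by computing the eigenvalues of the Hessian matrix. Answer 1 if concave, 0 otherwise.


The Hessian of f(x,y) = -8*x^2 - 2*x*y - 7*y^2 - 8*x + 8*y + 1 is:
H = [[-16, -2], [-2, -14]]
Trace = -16 - 14 = -30
Determinant = -16*-14 - (-2)^2 = 220
Discriminant = (-30)^2 - 4*220 = 20.0
Eigenvalues: lambda_1 = -17.2361, lambda_2 = -12.7639
The function is concave.

1


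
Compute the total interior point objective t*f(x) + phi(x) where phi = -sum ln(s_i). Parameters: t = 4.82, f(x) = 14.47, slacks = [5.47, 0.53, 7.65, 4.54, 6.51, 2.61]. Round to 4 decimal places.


Step 1: Compute log-barrier.
ln values: [1.6993, -0.6349, 2.0347, 1.5129, 1.8733, 0.9594]
phi = -(1.6993 - 0.6349 + 2.0347 + 1.5129 + 1.8733 + 0.9594) = -7.4447
Step 2: Compute augmented objective.
t*f(x) = 4.82*14.47 = 69.7454
Total = 69.7454 - 7.4447 = 62.3007


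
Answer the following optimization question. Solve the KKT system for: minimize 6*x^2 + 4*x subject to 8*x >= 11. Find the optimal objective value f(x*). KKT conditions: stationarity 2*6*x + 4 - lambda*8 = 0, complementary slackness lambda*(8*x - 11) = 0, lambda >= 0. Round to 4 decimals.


Step 1: Try lambda = 0 (constraint inactive).
x_unc = -4/(2*6) = -0.3333
Check: 8*-0.3333 = -2.6664 < 11 -- violated!
Step 2: Constraint must be active: 8*x = 11
x* = 11/8 = 1.375
lambda = (2*6*1.375 + 4)/8 = 2.5625
Step 3: Compute optimal value.
f(x*) = 6*1.375^2 + 4*1.375 = 16.8438


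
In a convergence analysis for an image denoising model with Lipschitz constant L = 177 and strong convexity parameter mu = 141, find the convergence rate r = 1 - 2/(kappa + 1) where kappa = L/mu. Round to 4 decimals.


Step 1: Compute the condition number.
kappa = L/mu = 177/141 = 1.2553
Step 2: Compute the convergence rate.
r = 1 - 2/(kappa + 1) = 1 - 2*mu/(L + mu) = (L - mu)/(L + mu) = 36/318 = 0.1132


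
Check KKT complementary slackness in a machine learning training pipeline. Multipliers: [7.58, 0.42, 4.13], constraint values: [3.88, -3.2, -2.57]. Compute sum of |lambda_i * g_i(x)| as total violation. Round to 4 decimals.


KKT complementary slackness check:
lambda_1 * g_1 = 7.58 * 3.88 = 29.4104
lambda_2 * g_2 = 0.42 * -3.2 = -1.344
lambda_3 * g_3 = 4.13 * -2.57 = -10.6141
Total violation = 29.4104 + 1.344 + 10.6141 = 41.3685


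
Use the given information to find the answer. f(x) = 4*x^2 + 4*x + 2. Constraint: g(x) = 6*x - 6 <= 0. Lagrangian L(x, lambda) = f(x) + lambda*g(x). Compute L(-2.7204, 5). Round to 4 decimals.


Step 1: Evaluate f(x).
f(-2.7204) = 4*(-2.7204)^2 + 4*(-2.7204) + 2 = 20.7207
Step 2: Evaluate g(x).
g(-2.7204) = 6*-2.7204 - 6 = -22.3224
Step 3: Compute Lagrangian.
L = 20.7207 + 5*-22.3224 = -90.8913


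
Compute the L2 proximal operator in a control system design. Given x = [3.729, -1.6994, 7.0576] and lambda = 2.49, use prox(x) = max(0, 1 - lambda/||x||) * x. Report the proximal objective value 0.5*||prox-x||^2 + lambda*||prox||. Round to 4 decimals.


Step 1: Compute ||x||.
||x|| = 8.1611
Step 2: Compute scaling factor.
scale = max(0, 1 - 2.49/8.1611) = 0.6949
Step 3: prox(x) = [2.5913, -1.1809, 4.9043]
||prox(x)|| = 5.6711
Step 4: Proximal objective.
0.5*||prox-x||^2 = 3.1001
lambda*||prox|| = 14.121
Total = 17.221


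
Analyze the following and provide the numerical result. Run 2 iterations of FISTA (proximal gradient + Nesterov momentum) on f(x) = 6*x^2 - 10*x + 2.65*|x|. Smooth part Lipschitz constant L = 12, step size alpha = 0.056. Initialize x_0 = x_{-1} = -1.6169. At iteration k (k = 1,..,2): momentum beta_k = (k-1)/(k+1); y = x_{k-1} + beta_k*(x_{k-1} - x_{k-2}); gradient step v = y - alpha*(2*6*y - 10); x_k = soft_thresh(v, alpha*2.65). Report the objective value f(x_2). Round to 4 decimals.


FISTA on f(x) = 6*x^2 - 10*x + 2.65*|x|
L = 12, alpha = 0.056
Iteration 1: beta = 0.0, y = -1.6169 + 0.0*(-1.6169 + 1.6169) = -1.6169
  grad(y) = -29.4028, v = y - alpha*grad = 0.0297
  prox(v) = soft_thresh(0.0297, 0.1484) = 0.0
Iteration 2: beta = 0.3333, y = 0.0 + 0.3333*(0.0 + 1.6169) = 0.539
  grad(y) = -3.5324, v = y - alpha*grad = 0.7368
  prox(v) = soft_thresh(0.7368, 0.1484) = 0.5884
f(x_2) = 6*0.5884^2 - 10*0.5884 + 2.65*|0.5884| = -2.2474


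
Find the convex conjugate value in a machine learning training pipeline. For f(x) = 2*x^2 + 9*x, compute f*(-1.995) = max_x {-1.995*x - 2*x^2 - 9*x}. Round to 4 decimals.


f*(y) = sup_x {y*x - a*x^2 - b*x} = sup_x {(y-b)*x - a*x^2}
FOC: (y - b) - 2a*x = 0 => x* = (y - b)/(2a)
x* = (-1.995 - 9)/(2*2) = -2.7488
f*(-1.995) = (y-b)^2/(4a) = (-1.995 - 9)^2/(4*2)
= 120.89/8 = 15.1113


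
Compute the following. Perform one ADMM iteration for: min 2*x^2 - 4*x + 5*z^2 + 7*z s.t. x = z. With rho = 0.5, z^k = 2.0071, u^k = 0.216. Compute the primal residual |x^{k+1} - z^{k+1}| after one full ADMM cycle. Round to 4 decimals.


ADMM iteration with rho = 0.5, z^k = 2.0071, u^k = 0.216
Step 1: x-update.
Minimize 2*x^2 - 4*x + (0.5/2)*(x - 2.0071 + 0.216)^2
FOC: (2*2 + 0.5)*x = 4 + 0.5*(2.0071 - 0.216)
x^{k+1} = 1.0879
Step 2: z-update.
Minimize 5*z^2 + 7*z + (0.5/2)*(1.0879 - z + 0.216)^2
FOC: (2*5 + 0.5)*z = -7 + 0.5*(1.0879 + 0.216)
z^{k+1} = -0.6046
Step 3: u-update.
u^{k+1} = 0.216 + 1.0879 + 0.6046 = 1.9085
Step 4: Primal residual = |1.0879 + 0.6046| = 1.6925


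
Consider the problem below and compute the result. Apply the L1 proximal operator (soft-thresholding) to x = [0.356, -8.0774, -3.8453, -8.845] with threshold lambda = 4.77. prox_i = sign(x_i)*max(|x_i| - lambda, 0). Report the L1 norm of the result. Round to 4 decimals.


Soft-thresholding with lambda = 4.77:
prox(0.356) = sign(0.356)*max(|0.356| - 4.77, 0) = 0.0
prox(-8.0774) = sign(-8.0774)*max(|-8.0774| - 4.77, 0) = -3.3074
prox(-3.8453) = sign(-3.8453)*max(|-3.8453| - 4.77, 0) = 0.0
prox(-8.845) = sign(-8.845)*max(|-8.845| - 4.77, 0) = -4.075
prox(x) = [0.0, -3.3074, 0.0, -4.075]
||prox(x)||_1 = 0.0 + 3.3074 + 0.0 + 4.075 = 7.3824


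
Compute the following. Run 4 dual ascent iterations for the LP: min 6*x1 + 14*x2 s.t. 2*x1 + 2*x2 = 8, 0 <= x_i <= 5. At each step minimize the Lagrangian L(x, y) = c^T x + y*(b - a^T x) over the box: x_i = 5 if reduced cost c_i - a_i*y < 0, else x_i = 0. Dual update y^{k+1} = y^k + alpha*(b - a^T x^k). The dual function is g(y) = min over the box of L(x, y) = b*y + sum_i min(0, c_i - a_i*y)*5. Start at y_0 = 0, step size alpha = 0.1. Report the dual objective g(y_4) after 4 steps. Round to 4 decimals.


Dual ascent for LP: min 6*x1 + 14*x2, 2*x1 + 2*x2 = 8, 0 <= x_i <= 5
Step 1: y^k = 0.0, reduced costs: (6.0, 14.0)
  x^k = (0.0, 0.0), subgradient = b - a^T x = 8.0
  y^{k+1} = 0.0 + 0.1*8.0 = 0.8
Step 2: y^k = 0.8, reduced costs: (4.4, 12.4)
  x^k = (0.0, 0.0), subgradient = b - a^T x = 8.0
  y^{k+1} = 0.8 + 0.1*8.0 = 1.6
Step 3: y^k = 1.6, reduced costs: (2.8, 10.8)
  x^k = (0.0, 0.0), subgradient = b - a^T x = 8.0
  y^{k+1} = 1.6 + 0.1*8.0 = 2.4
Step 4: y^k = 2.4, reduced costs: (1.2, 9.2)
  x^k = (0.0, 0.0), subgradient = b - a^T x = 8.0
  y^{k+1} = 2.4 + 0.1*8.0 = 3.2
Dual objective at y_4 = 3.2: reduced costs (-0.4, 7.6), box minimizer x = (5.0, 0.0)
g(y_4) = b*y + (c1 - a1*y)*x1 + (c2 - a2*y)*x2 = 8*3.2 + (-0.4)*5.0 + 7.6*0.0 = 25.6 - 2.0 + 0.0 = 23.6


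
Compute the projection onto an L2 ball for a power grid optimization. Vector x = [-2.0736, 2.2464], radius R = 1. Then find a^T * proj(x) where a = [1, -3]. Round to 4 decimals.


Step 1: Compute ||x|| (intermediates to 6 decimals).
||x|| = sqrt((-2.0736)^2 + 2.2464^2) = 3.057144
Step 2: Project.
Since ||x|| > R, scale = R/||x|| = 1/3.057144 = 0.327103, proj(x) = scale * x
proj(x) = [-0.678281, 0.734804]
Step 3: Dot product.
a^T * proj(x) = 1*(-0.678281) - 3*0.734804 = -2.8827


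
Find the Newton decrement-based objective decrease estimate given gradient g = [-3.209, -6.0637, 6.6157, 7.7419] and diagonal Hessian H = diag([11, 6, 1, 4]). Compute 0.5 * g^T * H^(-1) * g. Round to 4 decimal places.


Step 1: H is diagonal, so H^(-1) * g = [-0.2917, -1.0106, 6.6157, 1.9355].
Step 2: g^T H^(-1) g = sum_i g_i^2 / H_ii
  = (-3.209)^2/11 + (-6.0637)^2/6 + (6.6157)^2/1 + (7.7419)^2/4
  = 0.9362 + 6.1281 + 43.7675 + 14.9843 = 65.816
Step 3: Objective decrease = 0.5 * g^T H^(-1) g = 32.908


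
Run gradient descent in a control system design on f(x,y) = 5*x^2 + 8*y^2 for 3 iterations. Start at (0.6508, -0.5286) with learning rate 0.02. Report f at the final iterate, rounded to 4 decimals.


Gradient descent on f(x,y) = 5*x^2 + 8*y^2.
Starting point: (0.6508, -0.5286), alpha = 0.02
Step 1: grad_x = 2*5*0.6508 = 6.508, grad_y = 2*8*-0.5286 = -8.4576
  x_1 = 0.6508 - 0.02*6.508 = 0.5206
  y_1 = -0.5286 - 0.02*-8.4576 = -0.3594
Step 2: grad_x = 2*5*0.5206 = 5.2064, grad_y = 2*8*-0.3594 = -5.7512
  x_2 = 0.5206 - 0.02*5.2064 = 0.4165
  y_2 = -0.3594 - 0.02*-5.7512 = -0.2444
Step 3: grad_x = 2*5*0.4165 = 4.1651, grad_y = 2*8*-0.2444 = -3.9108
  x_3 = 0.4165 - 0.02*4.1651 = 0.3332
  y_3 = -0.2444 - 0.02*-3.9108 = -0.1662
f(0.3332, -0.1662) = 5*0.3332^2 + 8*(-0.1662)^2 = 0.7761


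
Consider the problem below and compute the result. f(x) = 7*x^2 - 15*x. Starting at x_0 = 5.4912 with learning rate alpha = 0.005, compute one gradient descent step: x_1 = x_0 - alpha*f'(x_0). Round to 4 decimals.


We compute the gradient at x_0 and apply the update.
f'(x) = 14*x - 15
f'(5.4912) = 14*5.4912 - 15 = 61.8768
x_1 = 5.4912 - 0.005*61.8768 = 5.1818


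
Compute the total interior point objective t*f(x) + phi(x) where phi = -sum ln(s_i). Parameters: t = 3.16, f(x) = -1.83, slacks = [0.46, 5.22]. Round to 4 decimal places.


Step 1: Compute log-barrier.
ln values: [-0.7765, 1.6525]
phi = -(-0.7765 + 1.6525) = -0.876
Step 2: Compute augmented objective.
t*f(x) = 3.16*-1.83 = -5.7828
Total = -5.7828 - 0.876 = -6.6588


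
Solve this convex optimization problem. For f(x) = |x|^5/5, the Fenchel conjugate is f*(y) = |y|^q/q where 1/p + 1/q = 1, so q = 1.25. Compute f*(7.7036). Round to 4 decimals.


The conjugate exponent q satisfies 1/p + 1/q = 1.
p = 5, so q = 5/(5 - 1) = 1.25
|y|^q = 7.7036^1.25 = 12.8342
f*(7.7036) = 12.8342 / 1.25 = 10.2673


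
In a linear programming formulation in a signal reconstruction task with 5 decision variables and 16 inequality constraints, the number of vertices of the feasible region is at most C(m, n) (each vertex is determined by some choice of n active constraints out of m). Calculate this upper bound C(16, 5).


Each vertex corresponds to some choice of n active constraints out of m, so the number of vertices is at most C(m, n) = m! / (n!(m-n)!).
m = 16, n = 5
Numerator: 16 * 15 * 14 * 13 * 12
Denominator: 5! = 120
C(16, 5) = 4368


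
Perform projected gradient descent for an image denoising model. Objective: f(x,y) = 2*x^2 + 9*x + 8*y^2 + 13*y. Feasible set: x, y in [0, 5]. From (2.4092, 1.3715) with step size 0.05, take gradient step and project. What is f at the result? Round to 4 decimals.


Step 1: Compute gradient at (2.4092, 1.3715).
grad_x = 2*2*2.4092 + 9 = 18.6368
grad_y = 2*8*1.3715 + 13 = 34.944
Step 2: Gradient step.
x_raw = 2.4092 - 0.05*18.6368 = 1.4774
y_raw = 1.3715 - 0.05*34.944 = -0.3757
Step 3: Project onto [0, 5].
x_proj = clip(1.4774) = 1.4774
y_proj = clip(-0.3757) = 0.0
Step 4: Evaluate f.
f(1.4774, 0.0) = 17.6614


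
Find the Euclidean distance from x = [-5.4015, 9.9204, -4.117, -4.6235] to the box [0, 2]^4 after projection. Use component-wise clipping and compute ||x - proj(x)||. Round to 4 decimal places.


Project each component onto [0, 2].
clip(-5.4015) = 0.0, clip(9.9204) = 2.0, clip(-4.117) = 0.0, clip(-4.6235) = 0.0
Projection = [0.0, 2.0, 0.0, 0.0]
Squared diffs: [29.1762, 62.7327, 16.9497, 21.3768]
Distance = sqrt(130.2354) = 11.4121


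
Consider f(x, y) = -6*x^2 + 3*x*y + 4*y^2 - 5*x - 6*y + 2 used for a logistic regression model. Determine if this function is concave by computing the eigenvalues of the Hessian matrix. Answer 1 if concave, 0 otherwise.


The Hessian of f(x,y) = -6*x^2 + 3*x*y + 4*y^2 - 5*x - 6*y + 2 is:
H = [[-12, 3], [3, 8]]
Trace = -12 + 8 = -4
Determinant = -12*8 - (3)^2 = -105
Discriminant = (-4)^2 - 4*-105 = 436.0
Eigenvalues: lambda_1 = -12.4403, lambda_2 = 8.4403
The function is not concave.

0


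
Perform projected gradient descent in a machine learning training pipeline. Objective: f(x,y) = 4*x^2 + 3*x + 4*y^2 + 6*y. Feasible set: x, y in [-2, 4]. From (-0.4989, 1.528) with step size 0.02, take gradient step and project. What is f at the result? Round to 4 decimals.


Step 1: Compute gradient at (-0.4989, 1.528).
grad_x = 2*4*-0.4989 + 3 = -0.9912
grad_y = 2*4*1.528 + 6 = 18.224
Step 2: Gradient step.
x_raw = -0.4989 - 0.02*-0.9912 = -0.4791
y_raw = 1.528 - 0.02*18.224 = 1.1635
Step 3: Project onto [-2, 4].
x_proj = clip(-0.4791) = -0.4791
y_proj = clip(1.1635) = 1.1635
Step 4: Evaluate f.
f(-0.4791, 1.1635) = 11.8771


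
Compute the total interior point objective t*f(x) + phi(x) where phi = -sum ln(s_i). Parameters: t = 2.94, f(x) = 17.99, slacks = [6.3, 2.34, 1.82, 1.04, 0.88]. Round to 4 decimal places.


Step 1: Compute log-barrier.
ln values: [1.8405, 0.8502, 0.5988, 0.0392, -0.1278]
phi = -(1.8405 + 0.8502 + 0.5988 + 0.0392 - 0.1278) = -3.2009
Step 2: Compute augmented objective.
t*f(x) = 2.94*17.99 = 52.8906
Total = 52.8906 - 3.2009 = 49.6897


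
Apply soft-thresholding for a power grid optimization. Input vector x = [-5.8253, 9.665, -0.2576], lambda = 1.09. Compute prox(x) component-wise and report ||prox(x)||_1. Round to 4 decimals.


Soft-thresholding with lambda = 1.09:
prox(-5.8253) = sign(-5.8253)*max(|-5.8253| - 1.09, 0) = -4.7353
prox(9.665) = sign(9.665)*max(|9.665| - 1.09, 0) = 8.575
prox(-0.2576) = sign(-0.2576)*max(|-0.2576| - 1.09, 0) = 0.0
prox(x) = [-4.7353, 8.575, 0.0]
||prox(x)||_1 = 4.7353 + 8.575 + 0.0 = 13.3103


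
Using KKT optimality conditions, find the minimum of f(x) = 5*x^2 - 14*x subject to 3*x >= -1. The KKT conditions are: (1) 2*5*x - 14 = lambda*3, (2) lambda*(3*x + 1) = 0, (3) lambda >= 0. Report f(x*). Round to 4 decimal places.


Step 1: Try lambda = 0 (constraint inactive).
Stationarity: 2*5*x - 14 = 0
x* = 14/(2*5) = 1.4
Check constraint: 3*1.4 = 4.2 >= -1 -- satisfied.
Step 2: Compute optimal value.
f(x*) = 5*1.4^2 - 14*1.4 = -9.8


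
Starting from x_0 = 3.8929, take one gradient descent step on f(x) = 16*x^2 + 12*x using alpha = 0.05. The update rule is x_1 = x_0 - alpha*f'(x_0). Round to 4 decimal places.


We compute the gradient at x_0 and apply the update.
f'(x) = 32*x + 12
f'(3.8929) = 32*3.8929 + 12 = 136.5728
x_1 = 3.8929 - 0.05*136.5728 = -2.9357


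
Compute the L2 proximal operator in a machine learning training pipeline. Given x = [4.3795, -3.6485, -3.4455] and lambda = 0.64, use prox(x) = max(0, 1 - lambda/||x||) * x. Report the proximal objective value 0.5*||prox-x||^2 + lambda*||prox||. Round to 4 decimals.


Step 1: Compute ||x||.
||x|| = 6.6606
Step 2: Compute scaling factor.
scale = max(0, 1 - 0.64/6.6606) = 0.9039
Step 3: prox(x) = [3.9587, -3.2979, -3.1144]
||prox(x)|| = 6.0206
Step 4: Proximal objective.
0.5*||prox-x||^2 = 0.2048
lambda*||prox|| = 3.8532
Total = 4.058


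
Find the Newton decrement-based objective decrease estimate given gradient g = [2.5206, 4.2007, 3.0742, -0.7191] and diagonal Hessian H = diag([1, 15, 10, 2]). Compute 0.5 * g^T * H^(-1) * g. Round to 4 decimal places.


Step 1: H is diagonal, so H^(-1) * g = [2.5206, 0.28, 0.3074, -0.3596].
Step 2: g^T H^(-1) g = sum_i g_i^2 / H_ii
  = (2.5206)^2/1 + (4.2007)^2/15 + (3.0742)^2/10 + (-0.7191)^2/2
  = 6.3534 + 1.1764 + 0.9451 + 0.2586 = 8.7334
Step 3: Objective decrease = 0.5 * g^T H^(-1) g = 4.3667


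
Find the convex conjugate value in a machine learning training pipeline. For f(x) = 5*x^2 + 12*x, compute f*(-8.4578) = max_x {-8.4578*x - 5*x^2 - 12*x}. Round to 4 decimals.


f*(y) = sup_x {y*x - a*x^2 - b*x} = sup_x {(y-b)*x - a*x^2}
FOC: (y - b) - 2a*x = 0 => x* = (y - b)/(2a)
x* = (-8.4578 - 12)/(2*5) = -2.0458
f*(-8.4578) = (y-b)^2/(4a) = (-8.4578 - 12)^2/(4*5)
= 418.5216/20 = 20.9261


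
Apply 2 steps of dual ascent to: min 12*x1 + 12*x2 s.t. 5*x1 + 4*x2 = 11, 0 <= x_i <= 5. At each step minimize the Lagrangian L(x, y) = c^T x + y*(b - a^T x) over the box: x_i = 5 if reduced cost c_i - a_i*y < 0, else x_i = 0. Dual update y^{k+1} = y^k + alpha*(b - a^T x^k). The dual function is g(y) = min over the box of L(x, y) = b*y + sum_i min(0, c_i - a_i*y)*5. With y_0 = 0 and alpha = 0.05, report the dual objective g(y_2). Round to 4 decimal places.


Dual ascent for LP: min 12*x1 + 12*x2, 5*x1 + 4*x2 = 11, 0 <= x_i <= 5
Step 1: y^k = 0.0, reduced costs: (12.0, 12.0)
  x^k = (0.0, 0.0), subgradient = b - a^T x = 11.0
  y^{k+1} = 0.0 + 0.05*11.0 = 0.55
Step 2: y^k = 0.55, reduced costs: (9.25, 9.8)
  x^k = (0.0, 0.0), subgradient = b - a^T x = 11.0
  y^{k+1} = 0.55 + 0.05*11.0 = 1.1
Dual objective at y_2 = 1.1: reduced costs (6.5, 7.6), box minimizer x = (0.0, 0.0)
g(y_2) = b*y + (c1 - a1*y)*x1 + (c2 - a2*y)*x2 = 11*1.1 + 6.5*0.0 + 7.6*0.0 = 12.1 + 0.0 + 0.0 = 12.1


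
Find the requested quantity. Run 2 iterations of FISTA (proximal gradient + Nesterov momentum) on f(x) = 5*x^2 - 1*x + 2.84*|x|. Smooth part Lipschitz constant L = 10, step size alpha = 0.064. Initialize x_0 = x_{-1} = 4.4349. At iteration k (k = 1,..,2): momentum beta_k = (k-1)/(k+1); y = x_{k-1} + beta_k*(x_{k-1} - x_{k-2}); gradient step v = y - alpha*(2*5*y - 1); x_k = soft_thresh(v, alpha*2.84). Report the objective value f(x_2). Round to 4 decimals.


FISTA on f(x) = 5*x^2 - 1*x + 2.84*|x|
L = 10, alpha = 0.064
Iteration 1: beta = 0.0, y = 4.4349 + 0.0*(4.4349 - 4.4349) = 4.4349
  grad(y) = 43.349, v = y - alpha*grad = 1.6606
  prox(v) = soft_thresh(1.6606, 0.1818) = 1.4788
Iteration 2: beta = 0.3333, y = 1.4788 + 0.3333*(1.4788 - 4.4349) = 0.4934
  grad(y) = 3.9344, v = y - alpha*grad = 0.2416
  prox(v) = soft_thresh(0.2416, 0.1818) = 0.0599
f(x_2) = 5*0.0599^2 - 1*0.0599 + 2.84*|0.0599| = 0.1281


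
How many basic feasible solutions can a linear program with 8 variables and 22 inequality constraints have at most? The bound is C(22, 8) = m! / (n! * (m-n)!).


Each vertex corresponds to some choice of n active constraints out of m, so the number of vertices is at most C(m, n) = m! / (n!(m-n)!).
m = 22, n = 8
Numerator: 22 * 21 * 20 * 19 * 18 * 17 * 16 * 15
Denominator: 8! = 40320
C(22, 8) = 319770


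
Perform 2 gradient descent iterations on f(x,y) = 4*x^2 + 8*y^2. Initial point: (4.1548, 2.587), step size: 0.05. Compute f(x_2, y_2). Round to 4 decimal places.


Gradient descent on f(x,y) = 4*x^2 + 8*y^2.
Starting point: (4.1548, 2.587), alpha = 0.05
Step 1: grad_x = 2*4*4.1548 = 33.2384, grad_y = 2*8*2.587 = 41.392
  x_1 = 4.1548 - 0.05*33.2384 = 2.4929
  y_1 = 2.587 - 0.05*41.392 = 0.5174
Step 2: grad_x = 2*4*2.4929 = 19.943, grad_y = 2*8*0.5174 = 8.2784
  x_2 = 2.4929 - 0.05*19.943 = 1.4957
  y_2 = 0.5174 - 0.05*8.2784 = 0.1035
f(1.4957, 0.1035) = 4*1.4957^2 + 8*0.1035^2 = 9.0345


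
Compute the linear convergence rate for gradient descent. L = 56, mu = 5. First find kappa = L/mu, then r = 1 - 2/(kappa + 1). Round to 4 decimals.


Step 1: Compute the condition number.
kappa = L/mu = 56/5 = 11.2
Step 2: Compute the convergence rate.
r = 1 - 2/(kappa + 1) = 1 - 2*mu/(L + mu) = (L - mu)/(L + mu) = 51/61 = 0.8361


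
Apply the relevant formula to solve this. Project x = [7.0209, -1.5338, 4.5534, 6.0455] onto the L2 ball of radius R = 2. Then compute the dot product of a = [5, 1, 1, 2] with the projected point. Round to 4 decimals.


Step 1: Compute ||x|| (intermediates to 6 decimals).
||x|| = sqrt(7.0209^2 + (-1.5338)^2 + 4.5534^2 + 6.0455^2) = 10.436815
Step 2: Project.
Since ||x|| > R, scale = R/||x|| = 2/10.436815 = 0.191629, proj(x) = scale * x
proj(x) = [1.345408, -0.293921, 0.872563, 1.158493]
Step 3: Dot product.
a^T * proj(x) = 5*1.345408 + 1*(-0.293921) + 1*0.872563 + 2*1.158493 = 9.6227


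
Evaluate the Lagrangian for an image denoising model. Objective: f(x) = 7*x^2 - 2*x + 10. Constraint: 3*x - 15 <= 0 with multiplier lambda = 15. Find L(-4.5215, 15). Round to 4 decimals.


Step 1: Evaluate f(x).
f(-4.5215) = 7*(-4.5215)^2 - 2*(-4.5215) + 10 = 162.1507
Step 2: Evaluate g(x).
g(-4.5215) = 3*-4.5215 - 15 = -28.5645
Step 3: Compute Lagrangian.
L = 162.1507 + 15*-28.5645 = -266.3168


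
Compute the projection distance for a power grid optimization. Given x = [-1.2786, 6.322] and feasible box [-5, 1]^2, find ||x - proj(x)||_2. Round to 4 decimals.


Project each component onto [-5, 1].
clip(-1.2786) = -1.2786, clip(6.322) = 1.0
Projection = [-1.2786, 1.0]
Squared diffs: [0.0, 28.3237]
Distance = sqrt(28.3237) = 5.322


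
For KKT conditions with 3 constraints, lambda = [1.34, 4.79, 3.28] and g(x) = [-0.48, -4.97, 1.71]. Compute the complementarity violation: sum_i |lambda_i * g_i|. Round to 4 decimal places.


KKT complementary slackness check:
lambda_1 * g_1 = 1.34 * -0.48 = -0.6432
lambda_2 * g_2 = 4.79 * -4.97 = -23.8063
lambda_3 * g_3 = 3.28 * 1.71 = 5.6088
Total violation = 0.6432 + 23.8063 + 5.6088 = 30.0583


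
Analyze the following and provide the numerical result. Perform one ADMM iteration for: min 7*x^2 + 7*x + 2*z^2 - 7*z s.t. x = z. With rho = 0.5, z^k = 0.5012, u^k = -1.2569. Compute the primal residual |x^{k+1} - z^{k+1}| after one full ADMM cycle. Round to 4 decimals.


ADMM iteration with rho = 0.5, z^k = 0.5012, u^k = -1.2569
Step 1: x-update.
Minimize 7*x^2 + 7*x + (0.5/2)*(x - 0.5012 - 1.2569)^2
FOC: (2*7 + 0.5)*x = -7 + 0.5*(0.5012 + 1.2569)
x^{k+1} = -0.4221
Step 2: z-update.
Minimize 2*z^2 - 7*z + (0.5/2)*(-0.4221 - z - 1.2569)^2
FOC: (2*2 + 0.5)*z = 7 + 0.5*(-0.4221 - 1.2569)
z^{k+1} = 1.369
Step 3: u-update.
u^{k+1} = -1.2569 - 0.4221 - 1.369 = -3.048
Step 4: Primal residual = |-0.4221 - 1.369| = 1.7911


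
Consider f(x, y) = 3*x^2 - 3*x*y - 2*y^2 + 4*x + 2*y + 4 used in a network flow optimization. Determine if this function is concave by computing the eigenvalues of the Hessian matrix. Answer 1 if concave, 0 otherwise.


The Hessian of f(x,y) = 3*x^2 - 3*x*y - 2*y^2 + 4*x + 2*y + 4 is:
H = [[6, -3], [-3, -4]]
Trace = 6 - 4 = 2
Determinant = 6*-4 - (-3)^2 = -33
Discriminant = (2)^2 - 4*-33 = 136.0
Eigenvalues: lambda_1 = -4.831, lambda_2 = 6.831
The function is not concave.

0


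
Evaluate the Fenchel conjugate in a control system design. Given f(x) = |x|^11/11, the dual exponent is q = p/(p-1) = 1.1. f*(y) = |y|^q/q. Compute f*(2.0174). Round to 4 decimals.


The conjugate exponent q satisfies 1/p + 1/q = 1.
p = 11, so q = 11/(11 - 1) = 1.1
|y|^q = 2.0174^1.1 = 2.1641
f*(2.0174) = 2.1641 / 1.1 = 1.9673


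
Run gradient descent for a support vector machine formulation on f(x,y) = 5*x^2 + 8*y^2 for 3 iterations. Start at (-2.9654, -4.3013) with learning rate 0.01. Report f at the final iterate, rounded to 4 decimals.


Gradient descent on f(x,y) = 5*x^2 + 8*y^2.
Starting point: (-2.9654, -4.3013), alpha = 0.01
Step 1: grad_x = 2*5*-2.9654 = -29.654, grad_y = 2*8*-4.3013 = -68.8208
  x_1 = -2.9654 - 0.01*-29.654 = -2.6689
  y_1 = -4.3013 - 0.01*-68.8208 = -3.6131
Step 2: grad_x = 2*5*-2.6689 = -26.6886, grad_y = 2*8*-3.6131 = -57.8095
  x_2 = -2.6689 - 0.01*-26.6886 = -2.402
  y_2 = -3.6131 - 0.01*-57.8095 = -3.035
Step 3: grad_x = 2*5*-2.402 = -24.0197, grad_y = 2*8*-3.035 = -48.56
  x_3 = -2.402 - 0.01*-24.0197 = -2.1618
  y_3 = -3.035 - 0.01*-48.56 = -2.5494
f(-2.1618, -2.5494) = 5*(-2.1618)^2 + 8*(-2.5494)^2 = 75.3618


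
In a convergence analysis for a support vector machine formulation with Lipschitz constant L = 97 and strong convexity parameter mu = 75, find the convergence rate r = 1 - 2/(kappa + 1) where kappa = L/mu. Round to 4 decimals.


Step 1: Compute the condition number.
kappa = L/mu = 97/75 = 1.2933
Step 2: Compute the convergence rate.
r = 1 - 2/(kappa + 1) = 1 - 2*mu/(L + mu) = (L - mu)/(L + mu) = 22/172 = 0.1279


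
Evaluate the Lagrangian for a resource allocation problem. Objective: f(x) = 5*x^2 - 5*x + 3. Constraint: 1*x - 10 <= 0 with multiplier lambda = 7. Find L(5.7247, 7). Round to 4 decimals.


Step 1: Evaluate f(x).
f(5.7247) = 5*5.7247^2 - 5*5.7247 + 3 = 138.2375
Step 2: Evaluate g(x).
g(5.7247) = 1*5.7247 - 10 = -4.2753
Step 3: Compute Lagrangian.
L = 138.2375 + 7*-4.2753 = 108.3104


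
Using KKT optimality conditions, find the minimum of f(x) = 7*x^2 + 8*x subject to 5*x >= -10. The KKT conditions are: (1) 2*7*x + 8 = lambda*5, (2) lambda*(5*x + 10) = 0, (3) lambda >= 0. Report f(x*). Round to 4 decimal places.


Step 1: Try lambda = 0 (constraint inactive).
Stationarity: 2*7*x + 8 = 0
x* = -8/(2*7) = -4/7 = -0.5714 (rounded; the exact value -4/7 is used below)
Check constraint: 5*-0.5714 = -2.857 >= -10 -- satisfied.
Step 2: Compute optimal value.
f(x*) = 7*(-4/7)^2 + 8*(-4/7) = -2.2857


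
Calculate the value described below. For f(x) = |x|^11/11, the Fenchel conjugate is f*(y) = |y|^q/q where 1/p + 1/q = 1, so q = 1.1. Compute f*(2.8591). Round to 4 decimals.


The conjugate exponent q satisfies 1/p + 1/q = 1.
p = 11, so q = 11/(11 - 1) = 1.1
|y|^q = 2.8591^1.1 = 3.1758
f*(2.8591) = 3.1758 / 1.1 = 2.8871


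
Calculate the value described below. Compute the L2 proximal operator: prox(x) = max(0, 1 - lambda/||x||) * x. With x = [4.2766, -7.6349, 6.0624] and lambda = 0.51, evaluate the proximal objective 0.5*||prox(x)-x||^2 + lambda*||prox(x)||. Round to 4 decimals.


Step 1: Compute ||x||.
||x|| = 10.6458
Step 2: Compute scaling factor.
scale = max(0, 1 - 0.51/10.6458) = 0.9521
Step 3: prox(x) = [4.0717, -7.2691, 5.772]
||prox(x)|| = 10.1358
Step 4: Proximal objective.
0.5*||prox-x||^2 = 0.1301
lambda*||prox|| = 5.1693
Total = 5.2993


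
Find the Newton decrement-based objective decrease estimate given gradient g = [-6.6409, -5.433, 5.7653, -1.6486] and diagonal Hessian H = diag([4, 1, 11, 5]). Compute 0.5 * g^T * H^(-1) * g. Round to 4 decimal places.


Step 1: H is diagonal, so H^(-1) * g = [-1.6602, -5.433, 0.5241, -0.3297].
Step 2: g^T H^(-1) g = sum_i g_i^2 / H_ii
  = (-6.6409)^2/4 + (-5.433)^2/1 + (5.7653)^2/11 + (-1.6486)^2/5
  = 11.0254 + 29.5175 + 3.0217 + 0.5436 = 44.1082
Step 3: Objective decrease = 0.5 * g^T H^(-1) g = 22.0541


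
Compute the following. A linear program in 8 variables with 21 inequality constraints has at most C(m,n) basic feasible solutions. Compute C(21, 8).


Each vertex corresponds to some choice of n active constraints out of m, so the number of vertices is at most C(m, n) = m! / (n!(m-n)!).
m = 21, n = 8
Numerator: 21 * 20 * 19 * 18 * 17 * 16 * 15 * 14
Denominator: 8! = 40320
C(21, 8) = 203490


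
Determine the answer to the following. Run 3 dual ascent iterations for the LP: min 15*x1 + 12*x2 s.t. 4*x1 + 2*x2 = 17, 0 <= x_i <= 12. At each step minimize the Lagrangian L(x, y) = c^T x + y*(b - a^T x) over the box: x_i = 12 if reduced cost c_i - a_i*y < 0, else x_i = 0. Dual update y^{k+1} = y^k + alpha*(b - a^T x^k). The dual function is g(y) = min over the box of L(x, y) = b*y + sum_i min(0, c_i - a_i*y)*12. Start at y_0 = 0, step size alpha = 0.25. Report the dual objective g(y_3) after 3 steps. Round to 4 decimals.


Dual ascent for LP: min 15*x1 + 12*x2, 4*x1 + 2*x2 = 17, 0 <= x_i <= 12
Step 1: y^k = 0.0, reduced costs: (15.0, 12.0)
  x^k = (0.0, 0.0), subgradient = b - a^T x = 17.0
  y^{k+1} = 0.0 + 0.25*17.0 = 4.25
Step 2: y^k = 4.25, reduced costs: (-2.0, 3.5)
  x^k = (12.0, 0.0), subgradient = b - a^T x = -31.0
  y^{k+1} = 4.25 + 0.25*-31.0 = -3.5
Step 3: y^k = -3.5, reduced costs: (29.0, 19.0)
  x^k = (0.0, 0.0), subgradient = b - a^T x = 17.0
  y^{k+1} = -3.5 + 0.25*17.0 = 0.75
Dual objective at y_3 = 0.75: reduced costs (12.0, 10.5), box minimizer x = (0.0, 0.0)
g(y_3) = b*y + (c1 - a1*y)*x1 + (c2 - a2*y)*x2 = 17*0.75 + 12.0*0.0 + 10.5*0.0 = 12.75 + 0.0 + 0.0 = 12.75


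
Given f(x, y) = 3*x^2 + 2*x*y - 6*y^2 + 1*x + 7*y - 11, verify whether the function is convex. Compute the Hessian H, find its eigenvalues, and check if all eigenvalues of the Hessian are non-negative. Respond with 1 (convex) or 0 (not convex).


The Hessian of f(x,y) = 3*x^2 + 2*x*y - 6*y^2 + 1*x + 7*y - 11 is:
H = [[6, 2], [2, -12]]
Trace = 6 - 12 = -6
Determinant = 6*-12 - (2)^2 = -76
Discriminant = (-6)^2 - 4*-76 = 340.0
Eigenvalues: lambda_1 = -12.2195, lambda_2 = 6.2195
The function is not convex.

0


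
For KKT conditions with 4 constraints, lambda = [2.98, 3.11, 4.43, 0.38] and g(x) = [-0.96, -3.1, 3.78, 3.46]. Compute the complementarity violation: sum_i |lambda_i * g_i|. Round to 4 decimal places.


KKT complementary slackness check:
lambda_1 * g_1 = 2.98 * -0.96 = -2.8608
lambda_2 * g_2 = 3.11 * -3.1 = -9.641
lambda_3 * g_3 = 4.43 * 3.78 = 16.7454
lambda_4 * g_4 = 0.38 * 3.46 = 1.3148
Total violation = 2.8608 + 9.641 + 16.7454 + 1.3148 = 30.562


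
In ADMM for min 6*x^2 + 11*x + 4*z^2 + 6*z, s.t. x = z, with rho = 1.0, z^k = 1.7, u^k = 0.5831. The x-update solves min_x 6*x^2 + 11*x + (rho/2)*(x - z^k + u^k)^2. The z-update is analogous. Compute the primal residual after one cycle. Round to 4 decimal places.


ADMM iteration with rho = 1.0, z^k = 1.7, u^k = 0.5831
Step 1: x-update.
Minimize 6*x^2 + 11*x + (1.0/2)*(x - 1.7 + 0.5831)^2
FOC: (2*6 + 1.0)*x = -11 + 1.0*(1.7 - 0.5831)
x^{k+1} = -0.7602
Step 2: z-update.
Minimize 4*z^2 + 6*z + (1.0/2)*(-0.7602 - z + 0.5831)^2
FOC: (2*4 + 1.0)*z = -6 + 1.0*(-0.7602 + 0.5831)
z^{k+1} = -0.6863
Step 3: u-update.
u^{k+1} = 0.5831 - 0.7602 + 0.6863 = 0.5092
Step 4: Primal residual = |-0.7602 + 0.6863| = 0.0739


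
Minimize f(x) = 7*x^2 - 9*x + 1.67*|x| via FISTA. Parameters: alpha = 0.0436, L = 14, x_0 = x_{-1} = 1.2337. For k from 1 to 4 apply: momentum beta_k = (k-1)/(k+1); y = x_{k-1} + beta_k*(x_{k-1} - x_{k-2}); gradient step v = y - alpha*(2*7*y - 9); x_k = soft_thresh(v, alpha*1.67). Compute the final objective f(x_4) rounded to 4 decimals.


FISTA on f(x) = 7*x^2 - 9*x + 1.67*|x|
L = 14, alpha = 0.0436
Iteration 1: beta = 0.0, y = 1.2337 + 0.0*(1.2337 - 1.2337) = 1.2337
  grad(y) = 8.2718, v = y - alpha*grad = 0.873
  prox(v) = soft_thresh(0.873, 0.0728) = 0.8002
Iteration 2: beta = 0.3333, y = 0.8002 + 0.3333*(0.8002 - 1.2337) = 0.6558
  grad(y) = 0.1805, v = y - alpha*grad = 0.6479
  prox(v) = soft_thresh(0.6479, 0.0728) = 0.5751
Iteration 3: beta = 0.5, y = 0.5751 + 0.5*(0.5751 - 0.8002) = 0.4625
  grad(y) = -2.5252, v = y - alpha*grad = 0.5726
  prox(v) = soft_thresh(0.5726, 0.0728) = 0.4998
Iteration 4: beta = 0.6, y = 0.4998 + 0.6*(0.4998 - 0.5751) = 0.4546
  grad(y) = -2.6357, v = y - alpha*grad = 0.5695
  prox(v) = soft_thresh(0.5695, 0.0728) = 0.4967
f(x_4) = 7*0.4967^2 - 9*0.4967 + 1.67*|0.4967| = -1.9138


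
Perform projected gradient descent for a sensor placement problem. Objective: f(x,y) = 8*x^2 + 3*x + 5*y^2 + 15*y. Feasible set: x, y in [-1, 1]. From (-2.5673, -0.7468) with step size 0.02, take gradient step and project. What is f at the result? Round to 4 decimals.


Step 1: Compute gradient at (-2.5673, -0.7468).
grad_x = 2*8*-2.5673 + 3 = -38.0768
grad_y = 2*5*-0.7468 + 15 = 7.532
Step 2: Gradient step.
x_raw = -2.5673 - 0.02*-38.0768 = -1.8058
y_raw = -0.7468 - 0.02*7.532 = -0.8974
Step 3: Project onto [-1, 1].
x_proj = clip(-1.8058) = -1.0
y_proj = clip(-0.8974) = -0.8974
Step 4: Evaluate f.
f(-1.0, -0.8974) = -4.4346


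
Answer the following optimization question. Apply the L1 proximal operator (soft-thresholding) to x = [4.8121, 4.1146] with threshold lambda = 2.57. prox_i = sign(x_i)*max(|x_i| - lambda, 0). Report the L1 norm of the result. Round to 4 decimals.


Soft-thresholding with lambda = 2.57:
prox(4.8121) = sign(4.8121)*max(|4.8121| - 2.57, 0) = 2.2421
prox(4.1146) = sign(4.1146)*max(|4.1146| - 2.57, 0) = 1.5446
prox(x) = [2.2421, 1.5446]
||prox(x)||_1 = 2.2421 + 1.5446 = 3.7867


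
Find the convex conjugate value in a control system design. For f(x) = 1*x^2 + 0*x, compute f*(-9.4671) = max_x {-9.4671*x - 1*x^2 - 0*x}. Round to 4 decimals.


f*(y) = sup_x {y*x - a*x^2 - b*x} = sup_x {(y-b)*x - a*x^2}
FOC: (y - b) - 2a*x = 0 => x* = (y - b)/(2a)
x* = (-9.4671 - 0)/(2*1) = -4.7336
f*(-9.4671) = (y-b)^2/(4a) = (-9.4671 - 0)^2/(4*1)
= 89.626/4 = 22.4065


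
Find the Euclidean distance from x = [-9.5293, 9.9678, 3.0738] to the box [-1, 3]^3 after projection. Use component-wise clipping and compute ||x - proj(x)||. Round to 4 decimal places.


Project each component onto [-1, 3].
clip(-9.5293) = -1.0, clip(9.9678) = 3.0, clip(3.0738) = 3.0
Projection = [-1.0, 3.0, 3.0]
Squared diffs: [72.749, 48.5502, 0.0054]
Distance = sqrt(121.3046) = 11.0138


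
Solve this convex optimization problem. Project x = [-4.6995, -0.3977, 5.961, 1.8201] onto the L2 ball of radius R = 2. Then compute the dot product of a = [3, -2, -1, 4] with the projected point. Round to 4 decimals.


Step 1: Compute ||x|| (intermediates to 6 decimals).
||x|| = sqrt((-4.6995)^2 + (-0.3977)^2 + 5.961^2 + 1.8201^2) = 7.815993
Step 2: Project.
Since ||x|| > R, scale = R/||x|| = 2/7.815993 = 0.255886, proj(x) = scale * x
proj(x) = [-1.202536, -0.101766, 1.525336, 0.465738]
Step 3: Dot product.
a^T * proj(x) = 3*(-1.202536) - 2*(-0.101766) - 1*1.525336 + 4*0.465738 = -3.0665


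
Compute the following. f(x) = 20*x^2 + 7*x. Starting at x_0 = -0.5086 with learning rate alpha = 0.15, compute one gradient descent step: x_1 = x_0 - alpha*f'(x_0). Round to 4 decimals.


We compute the gradient at x_0 and apply the update.
f'(x) = 40*x + 7
f'(-0.5086) = 40*-0.5086 + 7 = -13.344
x_1 = -0.5086 - 0.15*-13.344 = 1.493


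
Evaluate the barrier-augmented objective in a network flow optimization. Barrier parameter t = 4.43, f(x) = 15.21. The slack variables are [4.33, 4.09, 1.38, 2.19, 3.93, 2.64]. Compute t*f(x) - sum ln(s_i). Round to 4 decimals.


Step 1: Compute log-barrier.
ln values: [1.4656, 1.4085, 0.3221, 0.7839, 1.3686, 0.9708]
phi = -(1.4656 + 1.4085 + 0.3221 + 0.7839 + 1.3686 + 0.9708) = -6.3195
Step 2: Compute augmented objective.
t*f(x) = 4.43*15.21 = 67.3803
Total = 67.3803 - 6.3195 = 61.0608


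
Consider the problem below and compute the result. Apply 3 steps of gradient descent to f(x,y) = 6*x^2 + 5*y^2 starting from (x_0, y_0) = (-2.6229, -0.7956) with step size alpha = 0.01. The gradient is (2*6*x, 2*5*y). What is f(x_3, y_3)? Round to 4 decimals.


Gradient descent on f(x,y) = 6*x^2 + 5*y^2.
Starting point: (-2.6229, -0.7956), alpha = 0.01
Step 1: grad_x = 2*6*-2.6229 = -31.4748, grad_y = 2*5*-0.7956 = -7.956
  x_1 = -2.6229 - 0.01*-31.4748 = -2.3082
  y_1 = -0.7956 - 0.01*-7.956 = -0.716
Step 2: grad_x = 2*6*-2.3082 = -27.6978, grad_y = 2*5*-0.716 = -7.1604
  x_2 = -2.3082 - 0.01*-27.6978 = -2.0312
  y_2 = -0.716 - 0.01*-7.1604 = -0.6444
Step 3: grad_x = 2*6*-2.0312 = -24.3741, grad_y = 2*5*-0.6444 = -6.4444
  x_3 = -2.0312 - 0.01*-24.3741 = -1.7874
  y_3 = -0.6444 - 0.01*-6.4444 = -0.58
f(-1.7874, -0.58) = 6*(-1.7874)^2 + 5*(-0.58)^2 = 20.8515


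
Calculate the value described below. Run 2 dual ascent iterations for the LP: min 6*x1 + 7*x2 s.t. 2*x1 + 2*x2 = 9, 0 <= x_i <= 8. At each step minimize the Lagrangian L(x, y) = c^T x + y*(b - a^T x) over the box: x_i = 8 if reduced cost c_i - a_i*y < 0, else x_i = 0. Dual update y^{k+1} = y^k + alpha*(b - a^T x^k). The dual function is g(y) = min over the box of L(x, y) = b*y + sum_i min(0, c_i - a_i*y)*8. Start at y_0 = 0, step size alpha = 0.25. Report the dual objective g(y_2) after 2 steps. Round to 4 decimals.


Dual ascent for LP: min 6*x1 + 7*x2, 2*x1 + 2*x2 = 9, 0 <= x_i <= 8
Step 1: y^k = 0.0, reduced costs: (6.0, 7.0)
  x^k = (0.0, 0.0), subgradient = b - a^T x = 9.0
  y^{k+1} = 0.0 + 0.25*9.0 = 2.25
Step 2: y^k = 2.25, reduced costs: (1.5, 2.5)
  x^k = (0.0, 0.0), subgradient = b - a^T x = 9.0
  y^{k+1} = 2.25 + 0.25*9.0 = 4.5
Dual objective at y_2 = 4.5: reduced costs (-3.0, -2.0), box minimizer x = (8.0, 8.0)
g(y_2) = b*y + (c1 - a1*y)*x1 + (c2 - a2*y)*x2 = 9*4.5 + (-3.0)*8.0 + (-2.0)*8.0 = 40.5 - 24.0 - 16.0 = 0.5


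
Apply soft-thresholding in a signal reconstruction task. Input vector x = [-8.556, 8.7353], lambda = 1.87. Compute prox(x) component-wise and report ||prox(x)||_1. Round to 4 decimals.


Soft-thresholding with lambda = 1.87:
prox(-8.556) = sign(-8.556)*max(|-8.556| - 1.87, 0) = -6.686
prox(8.7353) = sign(8.7353)*max(|8.7353| - 1.87, 0) = 6.8653
prox(x) = [-6.686, 6.8653]
||prox(x)||_1 = 6.686 + 6.8653 = 13.5513


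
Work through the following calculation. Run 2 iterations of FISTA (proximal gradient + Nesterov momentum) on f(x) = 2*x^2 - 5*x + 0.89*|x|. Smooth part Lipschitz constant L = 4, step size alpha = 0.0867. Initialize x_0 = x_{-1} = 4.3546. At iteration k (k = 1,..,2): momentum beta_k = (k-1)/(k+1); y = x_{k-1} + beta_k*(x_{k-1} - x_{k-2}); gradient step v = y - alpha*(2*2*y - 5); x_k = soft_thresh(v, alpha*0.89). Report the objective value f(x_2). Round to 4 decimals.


FISTA on f(x) = 2*x^2 - 5*x + 0.89*|x|
L = 4, alpha = 0.0867
Iteration 1: beta = 0.0, y = 4.3546 + 0.0*(4.3546 - 4.3546) = 4.3546
  grad(y) = 12.4184, v = y - alpha*grad = 3.2779
  prox(v) = soft_thresh(3.2779, 0.0772) = 3.2008
Iteration 2: beta = 0.3333, y = 3.2008 + 0.3333*(3.2008 - 4.3546) = 2.8161
  grad(y) = 6.2646, v = y - alpha*grad = 2.273
  prox(v) = soft_thresh(2.273, 0.0772) = 2.1958
f(x_2) = 2*2.1958^2 - 5*2.1958 + 0.89*|2.1958| = 0.6185


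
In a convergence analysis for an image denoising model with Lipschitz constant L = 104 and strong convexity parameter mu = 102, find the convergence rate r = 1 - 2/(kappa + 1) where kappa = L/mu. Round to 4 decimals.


Step 1: Compute the condition number.
kappa = L/mu = 104/102 = 1.0196
Step 2: Compute the convergence rate.
r = 1 - 2/(kappa + 1) = 1 - 2*mu/(L + mu) = (L - mu)/(L + mu) = 2/206 = 0.0097


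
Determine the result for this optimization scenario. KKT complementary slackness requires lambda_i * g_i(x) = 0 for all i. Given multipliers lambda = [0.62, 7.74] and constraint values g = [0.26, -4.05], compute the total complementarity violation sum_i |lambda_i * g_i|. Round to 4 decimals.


KKT complementary slackness check:
lambda_1 * g_1 = 0.62 * 0.26 = 0.1612
lambda_2 * g_2 = 7.74 * -4.05 = -31.347
Total violation = 0.1612 + 31.347 = 31.5082
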